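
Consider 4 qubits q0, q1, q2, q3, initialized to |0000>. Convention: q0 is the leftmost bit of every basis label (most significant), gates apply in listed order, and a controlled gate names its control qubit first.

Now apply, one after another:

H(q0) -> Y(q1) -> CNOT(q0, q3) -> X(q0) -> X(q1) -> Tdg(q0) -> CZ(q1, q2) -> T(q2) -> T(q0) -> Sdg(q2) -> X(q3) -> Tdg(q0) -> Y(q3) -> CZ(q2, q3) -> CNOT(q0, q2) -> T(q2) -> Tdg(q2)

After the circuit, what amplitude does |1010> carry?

The final state's coefficient on |1010> equals -sqrt(2)*exp(3*I*pi/4)/2.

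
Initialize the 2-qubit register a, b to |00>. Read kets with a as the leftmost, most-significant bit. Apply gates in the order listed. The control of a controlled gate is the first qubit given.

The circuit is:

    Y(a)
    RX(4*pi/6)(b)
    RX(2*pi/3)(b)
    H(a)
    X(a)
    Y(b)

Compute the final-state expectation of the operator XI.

In the final state, XI has expectation -1.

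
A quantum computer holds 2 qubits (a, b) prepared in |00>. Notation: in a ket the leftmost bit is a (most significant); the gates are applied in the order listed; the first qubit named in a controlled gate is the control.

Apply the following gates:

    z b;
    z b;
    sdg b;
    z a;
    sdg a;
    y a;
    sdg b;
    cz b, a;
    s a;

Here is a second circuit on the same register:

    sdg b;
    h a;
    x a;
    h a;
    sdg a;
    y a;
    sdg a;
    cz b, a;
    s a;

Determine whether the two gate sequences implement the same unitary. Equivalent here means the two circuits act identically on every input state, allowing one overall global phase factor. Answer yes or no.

No — the two circuits implement different unitaries, even allowing a global phase.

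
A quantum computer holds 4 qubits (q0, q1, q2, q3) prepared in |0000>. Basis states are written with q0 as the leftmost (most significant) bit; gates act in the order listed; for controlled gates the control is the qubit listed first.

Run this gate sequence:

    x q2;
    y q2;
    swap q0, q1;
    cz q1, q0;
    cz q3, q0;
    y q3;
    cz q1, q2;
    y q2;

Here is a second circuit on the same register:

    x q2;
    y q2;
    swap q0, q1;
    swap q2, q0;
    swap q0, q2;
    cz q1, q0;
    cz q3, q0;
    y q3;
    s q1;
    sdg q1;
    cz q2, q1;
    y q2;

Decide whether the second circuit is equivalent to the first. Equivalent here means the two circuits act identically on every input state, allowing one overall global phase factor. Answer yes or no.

Yes — the two circuits implement the same unitary up to a global phase.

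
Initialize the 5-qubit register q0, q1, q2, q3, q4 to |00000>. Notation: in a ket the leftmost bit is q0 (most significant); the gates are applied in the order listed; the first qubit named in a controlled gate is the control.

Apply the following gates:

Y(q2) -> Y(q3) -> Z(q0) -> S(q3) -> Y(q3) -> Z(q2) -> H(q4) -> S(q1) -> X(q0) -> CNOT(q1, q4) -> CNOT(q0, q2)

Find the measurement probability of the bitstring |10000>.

The probability of measuring |10000> is 1/2.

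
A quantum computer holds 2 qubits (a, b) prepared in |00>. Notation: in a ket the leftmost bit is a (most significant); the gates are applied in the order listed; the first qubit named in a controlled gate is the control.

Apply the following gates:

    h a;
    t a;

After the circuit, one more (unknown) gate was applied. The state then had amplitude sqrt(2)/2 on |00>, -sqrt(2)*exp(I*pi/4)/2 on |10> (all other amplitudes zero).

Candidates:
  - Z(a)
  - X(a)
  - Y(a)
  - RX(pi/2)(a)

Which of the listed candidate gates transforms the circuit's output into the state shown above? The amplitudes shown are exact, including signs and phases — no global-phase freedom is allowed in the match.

The unique candidate consistent with the amplitudes is Z(a).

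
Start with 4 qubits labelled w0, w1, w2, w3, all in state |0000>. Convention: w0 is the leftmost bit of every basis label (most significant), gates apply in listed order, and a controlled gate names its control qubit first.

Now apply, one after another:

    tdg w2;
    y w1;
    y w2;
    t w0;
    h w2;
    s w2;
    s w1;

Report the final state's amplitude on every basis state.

The resulting statevector has amplitude -sqrt(2)*I/2 on |0100>, -sqrt(2)/2 on |0110>, and 0 on every other basis state.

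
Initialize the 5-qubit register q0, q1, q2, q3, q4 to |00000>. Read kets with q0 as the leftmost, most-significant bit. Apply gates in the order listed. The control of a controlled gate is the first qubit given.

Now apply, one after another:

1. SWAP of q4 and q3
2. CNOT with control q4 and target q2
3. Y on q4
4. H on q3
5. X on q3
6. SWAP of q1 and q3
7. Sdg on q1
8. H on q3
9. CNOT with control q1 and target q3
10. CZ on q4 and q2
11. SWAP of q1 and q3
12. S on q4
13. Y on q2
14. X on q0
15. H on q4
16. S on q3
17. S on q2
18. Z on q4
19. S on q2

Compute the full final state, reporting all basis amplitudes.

The resulting statevector has amplitude sqrt(2)*I/4 on |10100>, sqrt(2)*I/4 on |10101>, sqrt(2)*I/4 on |10110>, sqrt(2)*I/4 on |10111>, sqrt(2)*I/4 on |11100>, sqrt(2)*I/4 on |11101>, sqrt(2)*I/4 on |11110>, sqrt(2)*I/4 on |11111>, and 0 on every other basis state.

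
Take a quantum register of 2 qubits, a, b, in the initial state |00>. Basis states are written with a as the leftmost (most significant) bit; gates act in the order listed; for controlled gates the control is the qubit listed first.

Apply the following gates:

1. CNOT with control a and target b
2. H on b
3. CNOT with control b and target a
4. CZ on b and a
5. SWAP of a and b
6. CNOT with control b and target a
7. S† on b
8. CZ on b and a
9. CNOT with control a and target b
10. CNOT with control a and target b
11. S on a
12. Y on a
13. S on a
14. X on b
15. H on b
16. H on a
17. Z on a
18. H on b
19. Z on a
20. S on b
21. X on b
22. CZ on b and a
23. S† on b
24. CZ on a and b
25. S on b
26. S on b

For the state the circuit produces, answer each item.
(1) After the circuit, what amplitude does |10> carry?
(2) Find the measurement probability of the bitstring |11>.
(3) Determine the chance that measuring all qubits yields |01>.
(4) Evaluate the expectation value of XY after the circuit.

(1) The final state's coefficient on |10> equals I/2.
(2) A full measurement returns |11> with probability 1/4.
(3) Outcome |01> occurs with probability 1/4.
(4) The expectation value of XY is -1.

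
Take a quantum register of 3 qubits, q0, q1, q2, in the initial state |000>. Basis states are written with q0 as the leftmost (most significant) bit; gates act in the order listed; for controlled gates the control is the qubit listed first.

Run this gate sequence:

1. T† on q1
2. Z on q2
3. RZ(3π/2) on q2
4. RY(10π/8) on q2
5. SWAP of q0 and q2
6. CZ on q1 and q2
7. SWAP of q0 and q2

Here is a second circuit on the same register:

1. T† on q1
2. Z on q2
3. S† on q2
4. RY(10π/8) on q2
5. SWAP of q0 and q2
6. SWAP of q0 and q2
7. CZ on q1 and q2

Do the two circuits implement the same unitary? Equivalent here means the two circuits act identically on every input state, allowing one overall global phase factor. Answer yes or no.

No — the two circuits implement different unitaries, even allowing a global phase.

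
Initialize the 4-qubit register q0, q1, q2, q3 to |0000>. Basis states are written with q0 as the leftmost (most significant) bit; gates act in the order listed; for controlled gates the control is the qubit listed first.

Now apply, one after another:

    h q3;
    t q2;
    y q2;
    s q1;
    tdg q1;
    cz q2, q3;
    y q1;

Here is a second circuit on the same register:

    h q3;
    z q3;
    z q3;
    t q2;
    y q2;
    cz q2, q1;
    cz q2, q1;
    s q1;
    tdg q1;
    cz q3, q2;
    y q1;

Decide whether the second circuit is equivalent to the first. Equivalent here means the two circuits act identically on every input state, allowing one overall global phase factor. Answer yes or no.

Yes — the two circuits implement the same unitary up to a global phase.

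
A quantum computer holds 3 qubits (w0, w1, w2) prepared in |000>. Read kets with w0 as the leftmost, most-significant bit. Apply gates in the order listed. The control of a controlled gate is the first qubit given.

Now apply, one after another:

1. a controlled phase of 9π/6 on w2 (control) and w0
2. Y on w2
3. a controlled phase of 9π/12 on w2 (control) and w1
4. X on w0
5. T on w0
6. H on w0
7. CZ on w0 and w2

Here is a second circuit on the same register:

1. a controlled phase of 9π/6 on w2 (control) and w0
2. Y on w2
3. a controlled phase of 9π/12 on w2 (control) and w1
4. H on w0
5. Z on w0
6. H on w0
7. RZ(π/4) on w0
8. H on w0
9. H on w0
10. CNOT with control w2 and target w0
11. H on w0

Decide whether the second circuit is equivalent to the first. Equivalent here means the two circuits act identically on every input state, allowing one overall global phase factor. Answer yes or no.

Yes, they are equivalent — the unitaries differ by at most a global phase.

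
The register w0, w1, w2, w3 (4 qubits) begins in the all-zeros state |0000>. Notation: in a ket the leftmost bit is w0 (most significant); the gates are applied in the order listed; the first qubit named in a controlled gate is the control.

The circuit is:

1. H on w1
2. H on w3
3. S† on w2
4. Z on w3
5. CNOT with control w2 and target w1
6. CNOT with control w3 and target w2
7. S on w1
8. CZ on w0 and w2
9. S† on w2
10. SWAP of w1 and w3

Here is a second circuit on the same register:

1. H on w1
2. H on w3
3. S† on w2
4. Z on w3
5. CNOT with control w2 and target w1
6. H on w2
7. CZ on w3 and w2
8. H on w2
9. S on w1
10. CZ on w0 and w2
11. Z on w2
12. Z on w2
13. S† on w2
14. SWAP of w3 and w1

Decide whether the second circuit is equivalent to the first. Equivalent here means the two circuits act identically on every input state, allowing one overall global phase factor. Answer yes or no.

Yes — the two circuits implement the same unitary up to a global phase.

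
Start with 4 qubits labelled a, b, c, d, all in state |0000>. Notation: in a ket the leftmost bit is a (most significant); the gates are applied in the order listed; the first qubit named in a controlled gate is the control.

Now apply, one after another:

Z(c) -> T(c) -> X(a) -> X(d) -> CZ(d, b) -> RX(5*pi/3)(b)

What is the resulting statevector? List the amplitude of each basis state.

After the circuit, the state carries amplitude -sqrt(3)/2 on |1001>, -I/2 on |1101>, and 0 on every other basis state.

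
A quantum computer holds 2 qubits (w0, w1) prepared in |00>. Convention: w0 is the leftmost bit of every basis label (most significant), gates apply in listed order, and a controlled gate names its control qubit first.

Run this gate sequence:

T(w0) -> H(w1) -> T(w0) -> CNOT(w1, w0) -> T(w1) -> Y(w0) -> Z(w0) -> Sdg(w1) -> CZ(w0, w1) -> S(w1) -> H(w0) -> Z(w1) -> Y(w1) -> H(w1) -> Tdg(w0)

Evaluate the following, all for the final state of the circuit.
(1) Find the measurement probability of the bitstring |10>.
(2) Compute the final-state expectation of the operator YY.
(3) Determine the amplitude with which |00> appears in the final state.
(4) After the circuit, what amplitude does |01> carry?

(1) Outcome |10> occurs with probability 1/4 - sqrt(2)/8.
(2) In the final state, YY has expectation -1/2.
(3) |00> carries amplitude sqrt(2)*(1 + exp(I*pi/4))/4 in the final state.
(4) |01> carries amplitude sqrt(2)*(-1 + exp(I*pi/4))/4 in the final state.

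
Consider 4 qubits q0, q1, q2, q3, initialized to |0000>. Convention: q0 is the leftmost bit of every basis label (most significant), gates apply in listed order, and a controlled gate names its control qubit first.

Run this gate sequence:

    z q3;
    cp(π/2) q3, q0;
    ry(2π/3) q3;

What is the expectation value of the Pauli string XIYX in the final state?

The expectation value of XIYX is 0.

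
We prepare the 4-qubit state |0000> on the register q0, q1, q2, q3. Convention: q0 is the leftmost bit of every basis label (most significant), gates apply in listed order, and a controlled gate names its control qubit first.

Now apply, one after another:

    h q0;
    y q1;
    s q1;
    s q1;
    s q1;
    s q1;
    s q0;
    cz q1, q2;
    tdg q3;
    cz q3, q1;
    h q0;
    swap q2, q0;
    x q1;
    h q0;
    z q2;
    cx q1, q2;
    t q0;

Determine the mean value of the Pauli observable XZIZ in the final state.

In the final state, XZIZ has expectation sqrt(2)/2. Key observation: gates 3-6 undo each other exactly, leaving only the rest of the circuit to track.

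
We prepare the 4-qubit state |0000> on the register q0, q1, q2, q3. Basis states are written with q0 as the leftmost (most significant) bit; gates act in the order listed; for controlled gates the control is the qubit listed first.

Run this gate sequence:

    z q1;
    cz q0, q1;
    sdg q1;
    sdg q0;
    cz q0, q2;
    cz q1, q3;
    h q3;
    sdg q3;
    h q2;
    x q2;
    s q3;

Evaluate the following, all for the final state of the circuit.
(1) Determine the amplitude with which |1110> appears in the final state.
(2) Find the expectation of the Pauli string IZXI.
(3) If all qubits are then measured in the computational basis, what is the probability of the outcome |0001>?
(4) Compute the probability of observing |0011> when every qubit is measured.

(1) The final state's coefficient on |1110> equals 0.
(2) In the final state, IZXI has expectation 1.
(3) A full measurement returns |0001> with probability 1/4.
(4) A full measurement returns |0011> with probability 1/4.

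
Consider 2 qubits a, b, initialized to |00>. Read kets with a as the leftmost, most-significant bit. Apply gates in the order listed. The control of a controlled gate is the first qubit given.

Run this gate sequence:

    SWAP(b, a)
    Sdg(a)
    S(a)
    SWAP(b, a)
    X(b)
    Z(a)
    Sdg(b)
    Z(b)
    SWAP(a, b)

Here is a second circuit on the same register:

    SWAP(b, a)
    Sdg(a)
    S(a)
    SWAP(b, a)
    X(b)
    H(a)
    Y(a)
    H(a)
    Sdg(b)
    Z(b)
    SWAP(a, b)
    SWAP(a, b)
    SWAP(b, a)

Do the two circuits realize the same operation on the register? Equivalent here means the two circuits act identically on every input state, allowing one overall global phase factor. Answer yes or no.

No: there is an input state on which the two circuits produce genuinely different outputs (not merely differing by a phase).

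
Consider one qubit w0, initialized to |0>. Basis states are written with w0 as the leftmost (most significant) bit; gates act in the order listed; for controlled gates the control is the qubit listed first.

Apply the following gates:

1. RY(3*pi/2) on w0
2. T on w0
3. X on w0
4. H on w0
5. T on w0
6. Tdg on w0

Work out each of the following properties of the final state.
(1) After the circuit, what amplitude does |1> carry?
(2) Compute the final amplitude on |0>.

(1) |1> carries amplitude 1/2 + exp(I*pi/4)/2 in the final state.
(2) The final state's coefficient on |0> equals -1/2 + exp(I*pi/4)/2.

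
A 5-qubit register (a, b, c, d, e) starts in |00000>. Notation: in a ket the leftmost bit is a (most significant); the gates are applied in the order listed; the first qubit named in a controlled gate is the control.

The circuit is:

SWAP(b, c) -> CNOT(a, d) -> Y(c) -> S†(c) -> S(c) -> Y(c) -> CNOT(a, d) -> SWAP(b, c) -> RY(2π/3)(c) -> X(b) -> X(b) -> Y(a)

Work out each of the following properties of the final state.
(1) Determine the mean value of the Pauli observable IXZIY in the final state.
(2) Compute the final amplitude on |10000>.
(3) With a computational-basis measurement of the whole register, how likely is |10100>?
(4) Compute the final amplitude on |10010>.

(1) The observable IXZIY averages to 0. Key observation: steps 1-8 multiply out to the identity, so the circuit reduces to the remaining gates.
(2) |10000> carries amplitude I/2 in the final state.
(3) A full measurement returns |10100> with probability 3/4.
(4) The final state's coefficient on |10010> equals 0.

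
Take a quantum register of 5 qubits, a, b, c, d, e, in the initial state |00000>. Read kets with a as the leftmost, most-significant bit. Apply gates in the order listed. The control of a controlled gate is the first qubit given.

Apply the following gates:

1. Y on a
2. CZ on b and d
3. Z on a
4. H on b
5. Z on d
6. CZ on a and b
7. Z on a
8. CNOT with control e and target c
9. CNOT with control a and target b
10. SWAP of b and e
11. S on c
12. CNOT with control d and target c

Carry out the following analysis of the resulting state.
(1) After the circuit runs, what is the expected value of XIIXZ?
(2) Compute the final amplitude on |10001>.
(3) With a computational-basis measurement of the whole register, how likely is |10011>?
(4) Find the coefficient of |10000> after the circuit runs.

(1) In the final state, XIIXZ has expectation 0.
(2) |10001> carries amplitude sqrt(2)*I/2 in the final state.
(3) The probability of measuring |10011> is 0.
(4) |10000> carries amplitude -sqrt(2)*I/2 in the final state.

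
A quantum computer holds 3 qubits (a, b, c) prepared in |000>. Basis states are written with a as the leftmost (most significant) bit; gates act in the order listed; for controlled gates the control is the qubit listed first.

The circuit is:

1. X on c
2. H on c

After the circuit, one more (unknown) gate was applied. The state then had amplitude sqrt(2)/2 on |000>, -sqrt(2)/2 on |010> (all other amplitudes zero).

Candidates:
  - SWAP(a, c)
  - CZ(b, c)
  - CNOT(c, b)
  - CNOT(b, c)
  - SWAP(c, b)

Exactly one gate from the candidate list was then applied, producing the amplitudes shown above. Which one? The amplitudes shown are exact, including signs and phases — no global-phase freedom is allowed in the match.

It was SWAP(c, b) that produced the state shown.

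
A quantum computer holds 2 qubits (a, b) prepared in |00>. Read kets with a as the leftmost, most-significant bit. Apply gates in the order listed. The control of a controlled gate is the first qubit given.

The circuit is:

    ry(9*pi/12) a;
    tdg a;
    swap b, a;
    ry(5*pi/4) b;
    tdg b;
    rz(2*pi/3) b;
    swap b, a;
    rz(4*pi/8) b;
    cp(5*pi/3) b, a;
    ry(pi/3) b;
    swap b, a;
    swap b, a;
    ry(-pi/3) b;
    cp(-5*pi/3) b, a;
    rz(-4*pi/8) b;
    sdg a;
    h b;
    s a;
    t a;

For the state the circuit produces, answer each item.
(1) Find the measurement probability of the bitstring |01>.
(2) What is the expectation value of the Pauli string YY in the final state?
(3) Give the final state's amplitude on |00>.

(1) Outcome |01> occurs with probability sqrt(2)/16 + 3/8. Key observation: steps 8-15 multiply out to the identity, so the circuit reduces to the remaining gates.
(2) The expectation value of YY is 0.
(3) The final state's coefficient on |00> equals ((-1 + sqrt(2))*exp(7*I*pi/12) + (1 + sqrt(2))*exp(I*pi/3))*exp(I*pi/12)/4.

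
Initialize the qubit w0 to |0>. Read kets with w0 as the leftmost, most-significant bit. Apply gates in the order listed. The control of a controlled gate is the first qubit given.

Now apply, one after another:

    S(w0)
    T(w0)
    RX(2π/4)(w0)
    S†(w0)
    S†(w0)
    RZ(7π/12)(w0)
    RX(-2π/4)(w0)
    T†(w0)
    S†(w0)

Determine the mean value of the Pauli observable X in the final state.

The expectation value of X is 1/4 + sqrt(3)/4.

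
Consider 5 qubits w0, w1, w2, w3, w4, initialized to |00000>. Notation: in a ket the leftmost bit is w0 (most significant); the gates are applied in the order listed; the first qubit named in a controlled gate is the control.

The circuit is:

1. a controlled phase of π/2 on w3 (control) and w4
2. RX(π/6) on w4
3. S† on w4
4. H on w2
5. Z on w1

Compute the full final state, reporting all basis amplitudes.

The final amplitudes are 1/4 + sqrt(3)/4 on |00000>, 1/4 - sqrt(3)/4 on |00001>, 1/4 + sqrt(3)/4 on |00100>, 1/4 - sqrt(3)/4 on |00101>, and 0 on every other basis state.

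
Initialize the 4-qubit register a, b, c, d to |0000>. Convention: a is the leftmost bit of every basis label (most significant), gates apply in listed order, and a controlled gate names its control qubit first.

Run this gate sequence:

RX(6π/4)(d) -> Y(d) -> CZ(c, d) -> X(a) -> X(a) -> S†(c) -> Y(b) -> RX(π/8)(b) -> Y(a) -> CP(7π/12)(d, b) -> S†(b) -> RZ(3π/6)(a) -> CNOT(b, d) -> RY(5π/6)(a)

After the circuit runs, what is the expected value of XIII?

In the final state, XIII has expectation -1/2.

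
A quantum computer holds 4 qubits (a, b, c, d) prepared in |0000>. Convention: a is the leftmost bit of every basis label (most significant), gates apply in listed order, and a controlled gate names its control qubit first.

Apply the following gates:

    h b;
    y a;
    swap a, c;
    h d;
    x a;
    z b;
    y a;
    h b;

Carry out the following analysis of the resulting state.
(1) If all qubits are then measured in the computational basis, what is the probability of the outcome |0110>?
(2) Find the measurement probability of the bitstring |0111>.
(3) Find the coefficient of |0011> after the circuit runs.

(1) The probability of measuring |0110> is 1/2.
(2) A full measurement returns |0111> with probability 1/2.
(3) The amplitude on |0011> is 0.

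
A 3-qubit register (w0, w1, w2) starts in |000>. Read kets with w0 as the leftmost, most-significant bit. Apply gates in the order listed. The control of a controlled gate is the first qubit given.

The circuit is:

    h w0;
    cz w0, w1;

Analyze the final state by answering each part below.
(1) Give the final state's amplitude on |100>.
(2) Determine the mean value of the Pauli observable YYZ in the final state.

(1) The amplitude on |100> is sqrt(2)/2.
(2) In the final state, YYZ has expectation 0.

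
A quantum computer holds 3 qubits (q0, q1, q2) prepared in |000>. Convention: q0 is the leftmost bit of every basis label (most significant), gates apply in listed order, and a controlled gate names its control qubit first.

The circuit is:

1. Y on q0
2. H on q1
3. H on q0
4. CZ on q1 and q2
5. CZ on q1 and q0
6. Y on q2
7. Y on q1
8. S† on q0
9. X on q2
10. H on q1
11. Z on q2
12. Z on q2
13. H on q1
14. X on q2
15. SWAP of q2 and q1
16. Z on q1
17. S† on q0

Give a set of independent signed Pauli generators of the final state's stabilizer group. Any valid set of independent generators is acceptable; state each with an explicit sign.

One valid set of independent stabilizer generators is -XIZ, -ZIX, -IZI (any independent generating set of the same group is equally correct). Key observation: the block from step 9 through step 14 cancels to the identity and can be dropped.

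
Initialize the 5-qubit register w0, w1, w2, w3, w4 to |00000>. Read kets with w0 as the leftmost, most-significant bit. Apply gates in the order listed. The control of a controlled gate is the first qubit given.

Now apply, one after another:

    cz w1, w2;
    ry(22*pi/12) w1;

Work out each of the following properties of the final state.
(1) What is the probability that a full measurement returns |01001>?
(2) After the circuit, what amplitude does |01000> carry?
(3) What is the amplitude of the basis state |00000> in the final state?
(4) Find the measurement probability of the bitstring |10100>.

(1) Outcome |01001> occurs with probability 0.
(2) |01000> carries amplitude -sqrt(2)/4 + sqrt(6)/4 in the final state.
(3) |00000> carries amplitude -sqrt(6)/4 - sqrt(2)/4 in the final state.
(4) The probability of measuring |10100> is 0.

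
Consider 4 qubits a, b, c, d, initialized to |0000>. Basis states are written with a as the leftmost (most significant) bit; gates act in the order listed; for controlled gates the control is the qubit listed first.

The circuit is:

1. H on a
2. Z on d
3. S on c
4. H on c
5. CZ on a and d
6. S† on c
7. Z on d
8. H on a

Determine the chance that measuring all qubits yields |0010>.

The probability of measuring |0010> is 1/2.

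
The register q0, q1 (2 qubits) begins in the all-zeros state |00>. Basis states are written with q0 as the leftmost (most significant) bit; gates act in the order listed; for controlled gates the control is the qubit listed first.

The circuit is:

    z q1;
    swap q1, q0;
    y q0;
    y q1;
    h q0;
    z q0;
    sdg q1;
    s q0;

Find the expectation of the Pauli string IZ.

In the final state, IZ has expectation -1.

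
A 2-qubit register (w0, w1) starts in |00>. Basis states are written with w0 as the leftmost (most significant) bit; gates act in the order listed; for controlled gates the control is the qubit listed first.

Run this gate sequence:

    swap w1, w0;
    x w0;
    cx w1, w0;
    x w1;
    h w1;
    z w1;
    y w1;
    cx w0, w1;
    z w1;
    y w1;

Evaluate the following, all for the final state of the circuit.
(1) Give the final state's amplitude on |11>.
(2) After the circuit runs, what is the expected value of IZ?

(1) The amplitude on |11> is -sqrt(2)/2.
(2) The observable IZ averages to 0.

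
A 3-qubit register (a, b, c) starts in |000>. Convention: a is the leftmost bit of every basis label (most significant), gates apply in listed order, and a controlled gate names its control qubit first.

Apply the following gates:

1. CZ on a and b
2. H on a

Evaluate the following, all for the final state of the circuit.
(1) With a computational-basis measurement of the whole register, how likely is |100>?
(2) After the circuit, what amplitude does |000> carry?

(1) A full measurement returns |100> with probability 1/2.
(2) The amplitude on |000> is sqrt(2)/2.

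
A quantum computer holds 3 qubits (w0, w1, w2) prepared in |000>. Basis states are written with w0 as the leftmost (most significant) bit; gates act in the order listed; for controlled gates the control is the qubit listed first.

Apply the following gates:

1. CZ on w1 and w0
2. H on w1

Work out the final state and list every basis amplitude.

The resulting statevector has amplitude sqrt(2)/2 on |000>, sqrt(2)/2 on |010>, and 0 on every other basis state.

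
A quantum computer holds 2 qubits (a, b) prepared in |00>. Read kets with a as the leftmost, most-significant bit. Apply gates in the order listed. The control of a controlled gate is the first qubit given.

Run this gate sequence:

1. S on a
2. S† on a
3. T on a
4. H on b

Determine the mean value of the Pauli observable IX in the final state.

In the final state, IX has expectation 1. Key observation: the block from step 1 through step 2 cancels to the identity and can be dropped.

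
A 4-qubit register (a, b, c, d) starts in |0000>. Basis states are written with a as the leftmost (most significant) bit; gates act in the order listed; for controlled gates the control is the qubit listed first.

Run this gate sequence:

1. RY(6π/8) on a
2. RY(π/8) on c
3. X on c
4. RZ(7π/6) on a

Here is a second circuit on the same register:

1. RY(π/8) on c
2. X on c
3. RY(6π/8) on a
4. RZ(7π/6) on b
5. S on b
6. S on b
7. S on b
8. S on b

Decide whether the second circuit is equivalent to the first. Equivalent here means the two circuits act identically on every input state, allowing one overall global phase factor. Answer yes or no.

No: there is an input state on which the two circuits produce genuinely different outputs (not merely differing by a phase).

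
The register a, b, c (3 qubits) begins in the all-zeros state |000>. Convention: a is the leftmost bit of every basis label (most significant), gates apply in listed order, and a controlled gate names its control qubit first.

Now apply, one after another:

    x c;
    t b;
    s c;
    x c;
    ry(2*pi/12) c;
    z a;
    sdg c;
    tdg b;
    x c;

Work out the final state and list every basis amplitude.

The resulting statevector has amplitude -sqrt(2)/4 + sqrt(6)/4 on |000>, I*(sqrt(2) + sqrt(6))/4 on |001>, and 0 on every other basis state.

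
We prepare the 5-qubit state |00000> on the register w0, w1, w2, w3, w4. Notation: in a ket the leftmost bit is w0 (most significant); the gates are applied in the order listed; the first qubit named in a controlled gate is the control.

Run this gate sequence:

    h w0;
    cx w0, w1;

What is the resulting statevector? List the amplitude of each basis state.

After the circuit, the state carries amplitude sqrt(2)/2 on |00000>, sqrt(2)/2 on |11000>, and 0 on every other basis state.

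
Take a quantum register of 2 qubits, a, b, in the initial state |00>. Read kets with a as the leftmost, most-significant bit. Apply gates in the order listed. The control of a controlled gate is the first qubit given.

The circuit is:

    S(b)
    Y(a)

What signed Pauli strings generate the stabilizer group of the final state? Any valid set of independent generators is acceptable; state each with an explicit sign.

The final state is stabilized by the group generated by -ZI, +IZ; other independent generating sets are equally valid.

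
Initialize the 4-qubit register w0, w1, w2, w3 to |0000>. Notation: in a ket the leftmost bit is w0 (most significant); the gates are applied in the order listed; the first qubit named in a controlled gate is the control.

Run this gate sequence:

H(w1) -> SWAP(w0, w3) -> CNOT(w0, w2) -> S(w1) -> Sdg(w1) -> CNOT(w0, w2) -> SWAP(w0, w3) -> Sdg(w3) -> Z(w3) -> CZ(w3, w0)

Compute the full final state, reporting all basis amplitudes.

After the circuit, the state carries amplitude sqrt(2)/2 on |0000>, sqrt(2)/2 on |0100>, and 0 on every other basis state. Key observation: gates 2-7 undo each other exactly, leaving only the rest of the circuit to track.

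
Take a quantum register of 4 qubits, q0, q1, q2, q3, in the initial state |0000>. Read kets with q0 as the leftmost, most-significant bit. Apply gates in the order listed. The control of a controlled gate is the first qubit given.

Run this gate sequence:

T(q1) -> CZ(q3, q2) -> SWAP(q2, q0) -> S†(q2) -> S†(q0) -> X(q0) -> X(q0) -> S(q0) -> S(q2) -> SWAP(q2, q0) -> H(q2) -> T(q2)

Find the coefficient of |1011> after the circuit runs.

The final state's coefficient on |1011> equals 0.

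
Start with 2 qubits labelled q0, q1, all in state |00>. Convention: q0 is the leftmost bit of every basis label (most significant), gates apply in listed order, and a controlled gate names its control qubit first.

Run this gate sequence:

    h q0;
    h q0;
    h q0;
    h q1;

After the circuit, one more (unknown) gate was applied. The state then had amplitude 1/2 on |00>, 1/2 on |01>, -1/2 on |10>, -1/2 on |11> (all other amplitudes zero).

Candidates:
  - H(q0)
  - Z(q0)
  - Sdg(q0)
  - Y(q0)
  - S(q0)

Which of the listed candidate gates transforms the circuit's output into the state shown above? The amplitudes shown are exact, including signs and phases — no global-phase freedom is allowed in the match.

The unique candidate consistent with the amplitudes is Z(q0).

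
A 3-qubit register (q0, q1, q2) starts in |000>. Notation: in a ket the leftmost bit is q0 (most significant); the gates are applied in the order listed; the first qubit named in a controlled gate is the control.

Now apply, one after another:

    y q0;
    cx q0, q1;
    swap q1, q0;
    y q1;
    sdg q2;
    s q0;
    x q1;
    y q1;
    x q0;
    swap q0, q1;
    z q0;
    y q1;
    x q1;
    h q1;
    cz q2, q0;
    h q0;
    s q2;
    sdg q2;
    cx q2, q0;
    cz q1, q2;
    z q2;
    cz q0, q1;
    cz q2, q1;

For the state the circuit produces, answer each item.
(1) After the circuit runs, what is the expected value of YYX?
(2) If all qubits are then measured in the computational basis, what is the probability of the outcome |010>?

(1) The observable YYX averages to 0.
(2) The probability of measuring |010> is 1/4.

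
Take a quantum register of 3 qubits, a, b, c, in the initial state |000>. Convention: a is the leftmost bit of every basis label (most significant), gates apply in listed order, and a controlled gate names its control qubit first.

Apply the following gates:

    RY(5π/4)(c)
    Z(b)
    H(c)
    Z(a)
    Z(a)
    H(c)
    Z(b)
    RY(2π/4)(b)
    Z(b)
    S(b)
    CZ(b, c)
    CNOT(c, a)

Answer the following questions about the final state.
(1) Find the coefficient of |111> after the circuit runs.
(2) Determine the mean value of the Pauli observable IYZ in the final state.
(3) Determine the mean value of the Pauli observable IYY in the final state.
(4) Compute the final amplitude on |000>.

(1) The amplitude on |111> is I*sqrt(2*sqrt(2) + 4)/4.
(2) The observable IYZ averages to -1.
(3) The observable IYY averages to 0.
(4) The final state's coefficient on |000> equals -sqrt(4 - 2*sqrt(2))/4.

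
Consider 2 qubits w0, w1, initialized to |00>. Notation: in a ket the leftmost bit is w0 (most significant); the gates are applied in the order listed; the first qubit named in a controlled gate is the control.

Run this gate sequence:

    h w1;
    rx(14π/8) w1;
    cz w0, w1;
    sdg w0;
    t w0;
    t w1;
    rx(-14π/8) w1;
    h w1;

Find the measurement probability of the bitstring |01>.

A full measurement returns |01> with probability 1/2 - sqrt(2)/4.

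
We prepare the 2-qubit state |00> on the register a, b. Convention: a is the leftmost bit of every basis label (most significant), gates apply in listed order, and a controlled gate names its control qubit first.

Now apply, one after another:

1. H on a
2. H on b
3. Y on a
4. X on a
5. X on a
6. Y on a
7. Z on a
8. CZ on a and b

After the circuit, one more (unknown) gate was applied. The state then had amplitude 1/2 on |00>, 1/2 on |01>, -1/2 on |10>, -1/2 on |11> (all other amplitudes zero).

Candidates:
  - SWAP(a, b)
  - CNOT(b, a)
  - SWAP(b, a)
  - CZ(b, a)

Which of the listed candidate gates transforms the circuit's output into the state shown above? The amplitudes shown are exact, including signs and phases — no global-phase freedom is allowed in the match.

It was CZ(b, a) that produced the state shown. Key observation: the block from step 3 through step 6 cancels to the identity and can be dropped.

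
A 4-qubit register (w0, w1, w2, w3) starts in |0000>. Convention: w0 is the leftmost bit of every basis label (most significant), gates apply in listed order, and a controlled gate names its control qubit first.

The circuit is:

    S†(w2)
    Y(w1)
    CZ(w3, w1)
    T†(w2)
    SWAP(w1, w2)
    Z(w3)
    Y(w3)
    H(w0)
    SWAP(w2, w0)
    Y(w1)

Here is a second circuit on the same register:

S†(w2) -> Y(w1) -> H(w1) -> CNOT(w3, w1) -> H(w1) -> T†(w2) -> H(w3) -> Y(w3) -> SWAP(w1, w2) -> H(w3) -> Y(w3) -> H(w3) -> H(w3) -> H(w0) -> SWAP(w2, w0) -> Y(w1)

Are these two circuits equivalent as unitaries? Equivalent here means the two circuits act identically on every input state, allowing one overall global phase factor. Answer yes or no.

No — the two circuits implement different unitaries, even allowing a global phase.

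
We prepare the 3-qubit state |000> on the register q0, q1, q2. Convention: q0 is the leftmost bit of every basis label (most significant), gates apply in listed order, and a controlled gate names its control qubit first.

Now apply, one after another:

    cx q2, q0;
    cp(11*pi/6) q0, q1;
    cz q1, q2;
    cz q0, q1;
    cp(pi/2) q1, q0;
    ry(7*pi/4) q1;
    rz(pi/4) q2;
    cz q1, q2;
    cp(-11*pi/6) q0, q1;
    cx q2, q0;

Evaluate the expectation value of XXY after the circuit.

In the final state, XXY has expectation 0.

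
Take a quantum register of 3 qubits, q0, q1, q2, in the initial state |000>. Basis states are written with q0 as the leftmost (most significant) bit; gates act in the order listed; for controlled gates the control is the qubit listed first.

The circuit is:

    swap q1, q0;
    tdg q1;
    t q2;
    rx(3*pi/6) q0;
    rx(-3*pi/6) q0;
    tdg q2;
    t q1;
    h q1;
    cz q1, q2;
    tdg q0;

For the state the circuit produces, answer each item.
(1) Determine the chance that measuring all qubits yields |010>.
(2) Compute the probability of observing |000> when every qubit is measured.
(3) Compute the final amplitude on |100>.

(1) The probability of measuring |010> is 1/2. Key observation: the block from step 2 through step 7 cancels to the identity and can be dropped.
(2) Outcome |000> occurs with probability 1/2.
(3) The amplitude on |100> is 0.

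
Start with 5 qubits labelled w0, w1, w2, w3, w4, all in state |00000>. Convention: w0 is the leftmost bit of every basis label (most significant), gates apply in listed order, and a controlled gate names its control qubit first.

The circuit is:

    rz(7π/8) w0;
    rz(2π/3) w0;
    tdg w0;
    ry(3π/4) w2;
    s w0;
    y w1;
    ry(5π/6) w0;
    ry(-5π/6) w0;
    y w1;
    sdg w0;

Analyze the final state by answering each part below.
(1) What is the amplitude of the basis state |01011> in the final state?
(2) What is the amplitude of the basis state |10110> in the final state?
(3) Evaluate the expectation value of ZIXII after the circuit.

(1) The amplitude on |01011> is 0. Key observation: steps 5-10 multiply out to the identity, so the circuit reduces to the remaining gates.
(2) The amplitude on |10110> is 0.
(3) The expectation value of ZIXII is sqrt(2)/2.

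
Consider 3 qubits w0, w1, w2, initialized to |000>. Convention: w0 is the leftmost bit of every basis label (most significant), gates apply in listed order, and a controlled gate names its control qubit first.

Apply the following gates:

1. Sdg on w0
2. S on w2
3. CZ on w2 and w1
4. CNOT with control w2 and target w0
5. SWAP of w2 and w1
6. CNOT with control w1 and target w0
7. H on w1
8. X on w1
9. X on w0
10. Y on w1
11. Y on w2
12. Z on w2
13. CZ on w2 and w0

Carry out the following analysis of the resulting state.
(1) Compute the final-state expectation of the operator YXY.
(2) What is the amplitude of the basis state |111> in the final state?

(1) The expectation value of YXY is 0.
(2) |111> carries amplitude -sqrt(2)/2 in the final state.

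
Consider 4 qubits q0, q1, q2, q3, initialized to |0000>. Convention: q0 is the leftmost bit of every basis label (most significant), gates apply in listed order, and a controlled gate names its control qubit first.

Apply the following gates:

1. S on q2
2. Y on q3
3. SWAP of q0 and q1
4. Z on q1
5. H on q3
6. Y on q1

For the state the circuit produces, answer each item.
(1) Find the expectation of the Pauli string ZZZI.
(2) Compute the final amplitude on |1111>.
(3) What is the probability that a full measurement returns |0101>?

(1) The observable ZZZI averages to -1.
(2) The final state's coefficient on |1111> equals 0.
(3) A full measurement returns |0101> with probability 1/2.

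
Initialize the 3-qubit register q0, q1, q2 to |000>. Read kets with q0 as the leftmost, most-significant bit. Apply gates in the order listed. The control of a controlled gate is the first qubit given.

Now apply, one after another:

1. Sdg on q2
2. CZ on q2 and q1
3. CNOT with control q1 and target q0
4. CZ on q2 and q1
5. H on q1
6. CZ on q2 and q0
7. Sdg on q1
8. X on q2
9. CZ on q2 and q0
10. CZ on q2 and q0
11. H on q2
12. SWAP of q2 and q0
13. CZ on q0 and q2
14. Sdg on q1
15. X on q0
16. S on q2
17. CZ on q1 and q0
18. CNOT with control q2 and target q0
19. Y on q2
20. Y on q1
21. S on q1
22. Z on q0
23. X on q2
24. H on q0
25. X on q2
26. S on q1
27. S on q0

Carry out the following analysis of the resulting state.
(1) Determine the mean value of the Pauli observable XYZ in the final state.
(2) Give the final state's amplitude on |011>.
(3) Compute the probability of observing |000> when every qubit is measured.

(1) In the final state, XYZ has expectation -1. Key observation: steps 9-10 multiply out to the identity, so the circuit reduces to the remaining gates.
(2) |011> carries amplitude -sqrt(2)/2 in the final state.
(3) The probability of measuring |000> is 0.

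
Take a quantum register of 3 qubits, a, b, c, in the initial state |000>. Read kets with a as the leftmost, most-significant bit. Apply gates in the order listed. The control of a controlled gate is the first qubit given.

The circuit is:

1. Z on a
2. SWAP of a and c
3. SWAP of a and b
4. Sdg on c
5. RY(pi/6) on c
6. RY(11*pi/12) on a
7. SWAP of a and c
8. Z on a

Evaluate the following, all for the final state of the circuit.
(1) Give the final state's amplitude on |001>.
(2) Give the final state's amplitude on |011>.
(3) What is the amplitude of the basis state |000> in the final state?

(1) |001> carries amplitude sqrt(4 - 2*sqrt(2))/16 + sqrt(12 - 6*sqrt(2))/16 + sqrt(6*sqrt(2) + 12)/16 + 3*sqrt(2*sqrt(2) + 4)/16 in the final state.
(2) The amplitude on |011> is 0.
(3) The amplitude on |000> is -3*sqrt(4 - 2*sqrt(2))/16 - sqrt(12 - 6*sqrt(2))/16 + sqrt(2*sqrt(2) + 4)/16 + sqrt(6*sqrt(2) + 12)/16.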